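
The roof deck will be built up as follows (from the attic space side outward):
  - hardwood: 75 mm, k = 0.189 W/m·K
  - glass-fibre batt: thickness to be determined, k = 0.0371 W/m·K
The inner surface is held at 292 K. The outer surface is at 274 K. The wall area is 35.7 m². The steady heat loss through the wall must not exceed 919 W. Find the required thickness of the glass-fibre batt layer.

L ≈ 11.2 mm

Model the wall as resistances in series:
R_hardwood = L/(kA) = 0.075/(0.189×35.7) = 0.01112 K/W
Sum of the known resistances R_other = 0.01112 K/W
Required total resistance R_tot = ΔT/Q_allow = 18/919 = 0.01959 K/W
R_glass-fibre batt = R_tot − R_other = 0.008471 K/W
L = R·k·A = 0.008471×0.0371×35.7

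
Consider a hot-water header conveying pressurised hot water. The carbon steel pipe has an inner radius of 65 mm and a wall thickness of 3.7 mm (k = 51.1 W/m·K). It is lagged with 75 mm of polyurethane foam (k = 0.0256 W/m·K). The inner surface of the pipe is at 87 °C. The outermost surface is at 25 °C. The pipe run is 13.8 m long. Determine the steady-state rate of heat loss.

Radial resistances (cylindrical: R_cond = ln(r_o/r_i)/(2πkL), R_conv = 1/(h·2πrL)):
R_carbon steel pipe wall = ln(68.7/65)/(2π×51.1×13.8) = 1.249×10^-5 K/W
R_polyurethane foam = ln(143.7/68.7)/(2π×0.0256×13.8) = 0.3325 K/W
R_total = 0.3325 K/W
Q = ΔT/R_total = 62/0.3325

Q ≈ 186 W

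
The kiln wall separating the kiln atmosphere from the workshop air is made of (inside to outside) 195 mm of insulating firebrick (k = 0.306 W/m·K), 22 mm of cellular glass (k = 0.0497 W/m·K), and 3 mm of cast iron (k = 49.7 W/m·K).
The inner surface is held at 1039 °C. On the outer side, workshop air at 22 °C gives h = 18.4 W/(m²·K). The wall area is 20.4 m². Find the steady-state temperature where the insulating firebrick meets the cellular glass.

T ≈ 468 °C

Series thermal resistances:
R_insulating firebrick = L/(kA) = 0.195/(0.306×20.4) = 0.03124 K/W
R_cellular glass = L/(kA) = 0.022/(0.0497×20.4) = 0.0217 K/W
R_cast iron = L/(kA) = 0.003/(49.7×20.4) = 2.959×10^-6 K/W
R_outer film = 1/(h_o·A) = 1/(18.4×20.4) = 0.002664 K/W
R_total = 0.0556 K/W;  Q = ΔT/R_total = 1017/0.0556 = 18290 W
T_interface = T_inner − Q·ΣR(inner→interface) = 1039 − 18300×0.03124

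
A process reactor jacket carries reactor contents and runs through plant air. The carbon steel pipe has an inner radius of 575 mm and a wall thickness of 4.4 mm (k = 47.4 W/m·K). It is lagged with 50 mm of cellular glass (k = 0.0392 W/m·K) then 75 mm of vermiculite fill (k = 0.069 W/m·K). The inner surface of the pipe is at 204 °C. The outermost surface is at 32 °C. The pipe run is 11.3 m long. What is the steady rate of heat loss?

Q ≈ 3260 W

Treating each annulus and film as a series resistance:
R_carbon steel pipe wall = ln(579.4/575)/(2π×47.4×11.3) = 2.265×10^-6 K/W
R_cellular glass = ln(629.4/579.4)/(2π×0.0392×11.3) = 0.02974 K/W
R_vermiculite fill = ln(704.4/629.4)/(2π×0.069×11.3) = 0.02298 K/W
R_total = 0.05272 K/W
Q = ΔT/R_total = 172/0.05272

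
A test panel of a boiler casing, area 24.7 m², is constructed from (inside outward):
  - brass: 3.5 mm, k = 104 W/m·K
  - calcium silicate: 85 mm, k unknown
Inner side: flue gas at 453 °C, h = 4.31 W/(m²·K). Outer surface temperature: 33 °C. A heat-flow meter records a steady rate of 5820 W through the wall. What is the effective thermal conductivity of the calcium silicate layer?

Using the resistance-network approach (series):
R_inner film = 1/(h_i·A) = 1/(4.31×24.7) = 0.009393 K/W
R_brass = L/(kA) = 0.0035/(104×24.7) = 1.363×10^-6 K/W
Sum of known resistances R_other = 0.009395 K/W
Total R = ΔT/Q = 420/5820 = 0.07216 K/W
R_calcium silicate = R_total − R_other = 0.06277 K/W
k = L/(R·A) = 0.085/(0.06277×24.7)

k ≈ 0.0548 W/(m·K)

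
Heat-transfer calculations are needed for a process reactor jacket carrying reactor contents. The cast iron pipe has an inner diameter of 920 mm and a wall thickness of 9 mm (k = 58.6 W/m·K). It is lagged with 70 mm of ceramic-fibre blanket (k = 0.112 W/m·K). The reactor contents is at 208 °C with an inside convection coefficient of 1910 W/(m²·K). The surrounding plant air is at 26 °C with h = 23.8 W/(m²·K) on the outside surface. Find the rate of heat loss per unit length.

For a radial system each layer contributes R = ln(r_out/r_in)/(2πkL); films add R = 1/(hA).
R_inner film = 1/(h_i·2πr₁L) = 1/(1910×2π×0.46×1) = 1.811×10^-4 K/W
R_cast iron pipe wall = ln(469/460)/(2π×58.6×1) = 5.263×10^-5 K/W
R_ceramic-fibre blanket = ln(539/469)/(2π×0.112×1) = 0.1977 K/W
R_outer film = 1/(h_o·2πr_oL) = 1/(23.8×2π×0.539×1) = 0.01241 K/W
R_total = 0.2103 K/W
Q = ΔT/R_total = 182/0.2103

q′ ≈ 865 W/m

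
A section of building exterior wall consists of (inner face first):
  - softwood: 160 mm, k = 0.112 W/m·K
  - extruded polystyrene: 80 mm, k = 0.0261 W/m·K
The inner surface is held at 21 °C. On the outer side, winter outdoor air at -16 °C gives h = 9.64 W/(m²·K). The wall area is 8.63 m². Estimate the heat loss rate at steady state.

Q ≈ 69.5 W

Series thermal resistances:
R_softwood = L/(kA) = 0.16/(0.112×8.63) = 0.1655 K/W
R_extruded polystyrene = L/(kA) = 0.08/(0.0261×8.63) = 0.3552 K/W
R_outer film = 1/(h_o·A) = 1/(9.64×8.63) = 0.01202 K/W
R_total = 0.5327 K/W
Q = ΔT / R_total = 37 / 0.5327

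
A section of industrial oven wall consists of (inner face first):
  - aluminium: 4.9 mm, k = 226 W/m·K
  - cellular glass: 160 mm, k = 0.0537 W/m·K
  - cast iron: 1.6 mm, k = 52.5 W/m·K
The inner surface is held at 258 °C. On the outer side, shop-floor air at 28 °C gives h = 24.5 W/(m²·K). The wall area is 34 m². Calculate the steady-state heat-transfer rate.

Q ≈ 2590 W

Using the resistance-network approach (series):
R_aluminium = L/(kA) = 0.0049/(226×34) = 6.377×10^-7 K/W
R_cellular glass = L/(kA) = 0.16/(0.0537×34) = 0.08763 K/W
R_cast iron = L/(kA) = 0.0016/(52.5×34) = 8.964×10^-7 K/W
R_outer film = 1/(h_o·A) = 1/(24.5×34) = 0.0012 K/W
R_total = 0.08883 K/W
Q = ΔT / R_total = 230 / 0.08883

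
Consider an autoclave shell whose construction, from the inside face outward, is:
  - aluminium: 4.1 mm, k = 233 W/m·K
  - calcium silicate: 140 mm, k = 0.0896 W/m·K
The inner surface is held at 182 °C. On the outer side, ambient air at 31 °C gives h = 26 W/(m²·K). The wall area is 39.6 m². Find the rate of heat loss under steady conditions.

Q ≈ 3730 W

Using the resistance-network approach (series):
R_aluminium = L/(kA) = 0.0041/(233×39.6) = 4.444×10^-7 K/W
R_calcium silicate = L/(kA) = 0.14/(0.0896×39.6) = 0.03946 K/W
R_outer film = 1/(h_o·A) = 1/(26×39.6) = 9.713×10^-4 K/W
R_total = 0.04043 K/W
Q = ΔT / R_total = 151 / 0.04043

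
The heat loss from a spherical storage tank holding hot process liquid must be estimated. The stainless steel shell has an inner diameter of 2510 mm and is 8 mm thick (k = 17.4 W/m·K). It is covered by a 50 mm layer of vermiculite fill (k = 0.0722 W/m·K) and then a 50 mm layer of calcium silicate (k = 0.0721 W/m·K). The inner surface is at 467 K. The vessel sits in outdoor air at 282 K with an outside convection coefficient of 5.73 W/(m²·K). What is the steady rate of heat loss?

For a spherical shell R = (1/r₁ − 1/r₂)/(4πk); film R = 1/(h·4πr²). In series:
R_stainless steel shell = (1/1.255 − 1/1.263)/(4π×17.4) = 2.308×10^-5 K/W
R_vermiculite fill = (1/1.263 − 1/1.313)/(4π×0.0722) = 0.03323 K/W
R_calcium silicate = (1/1.313 − 1/1.363)/(4π×0.0721) = 0.03084 K/W
R_outer film = 1/(h·4πr_o²) = 1/(5.73×4π×1.363²) = 0.007476 K/W
R_total = 0.07157 K/W
Q = ΔT/R_total = 185/0.07157

Q ≈ 2580 W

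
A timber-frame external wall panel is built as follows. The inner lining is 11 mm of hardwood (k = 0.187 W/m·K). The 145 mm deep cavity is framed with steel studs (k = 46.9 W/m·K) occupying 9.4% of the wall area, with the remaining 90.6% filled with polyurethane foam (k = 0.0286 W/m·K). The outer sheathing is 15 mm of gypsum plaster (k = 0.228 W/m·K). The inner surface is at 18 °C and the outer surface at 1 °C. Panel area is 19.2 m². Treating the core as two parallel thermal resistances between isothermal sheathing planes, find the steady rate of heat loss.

Q ≈ 2070 W

Sheathing layers in series; stud and cavity paths in parallel between them.
R_inner = 0.011/(0.187×19.2) = 0.003064 K/W
R_stud  = 0.145/(46.9×0.094×19.2) = 0.001713 K/W
R_cav   = 0.145/(0.0286×0.906×19.2) = 0.2915 K/W
1/R_core = 1/R_stud + 1/R_cav → R_core = 0.001703 K/W
R_outer = 0.015/(0.228×19.2) = 0.003427 K/W
R_total = 0.008193 K/W
Q = ΔT/R_total = 17/0.008193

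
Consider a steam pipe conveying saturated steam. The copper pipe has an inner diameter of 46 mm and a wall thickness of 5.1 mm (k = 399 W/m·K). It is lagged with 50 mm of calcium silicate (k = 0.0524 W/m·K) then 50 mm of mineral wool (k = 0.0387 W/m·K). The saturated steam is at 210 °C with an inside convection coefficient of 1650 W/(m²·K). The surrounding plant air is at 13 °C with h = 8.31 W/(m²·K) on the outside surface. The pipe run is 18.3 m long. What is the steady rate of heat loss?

Q ≈ 681 W

Radial resistances (cylindrical: R_cond = ln(r_o/r_i)/(2πkL), R_conv = 1/(h·2πrL)):
R_inner film = 1/(h_i·2πr₁L) = 1/(1650×2π×0.023×18.3) = 2.292×10^-4 K/W
R_copper pipe wall = ln(28.1/23)/(2π×399×18.3) = 4.365×10^-6 K/W
R_calcium silicate = ln(78.1/28.1)/(2π×0.0524×18.3) = 0.1697 K/W
R_mineral wool = ln(128.1/78.1)/(2π×0.0387×18.3) = 0.1112 K/W
R_outer film = 1/(h_o·2πr_oL) = 1/(8.31×2π×0.1281×18.3) = 0.00817 K/W
R_total = 0.2893 K/W
Q = ΔT/R_total = 197/0.2893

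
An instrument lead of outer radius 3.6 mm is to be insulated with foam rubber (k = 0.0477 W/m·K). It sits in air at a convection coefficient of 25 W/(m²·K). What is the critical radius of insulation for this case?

r_cr ≈ 1.91 mm

For a cylinder r_cr = k/h = 0.0477/25
r_cr = 1.91 mm; since the bare radius (3.6 mm) is above r_cr, any added insulation will reduce heat loss.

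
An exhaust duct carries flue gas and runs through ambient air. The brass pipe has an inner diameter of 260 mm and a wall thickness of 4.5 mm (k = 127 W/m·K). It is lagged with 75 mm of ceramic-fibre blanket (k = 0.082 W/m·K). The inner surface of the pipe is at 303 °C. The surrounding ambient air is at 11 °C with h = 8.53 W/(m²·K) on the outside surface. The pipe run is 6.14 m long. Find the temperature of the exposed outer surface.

For a radial system each layer contributes R = ln(r_out/r_in)/(2πkL); films add R = 1/(hA).
R_brass pipe wall = ln(134.5/130)/(2π×127×6.14) = 6.946×10^-6 K/W
R_ceramic-fibre blanket = ln(209.5/134.5)/(2π×0.082×6.14) = 0.1401 K/W
R_outer film = 1/(h_o·2πr_oL) = 1/(8.53×2π×0.2095×6.14) = 0.01451 K/W
R_total = 0.1546 K/W
Q = ΔT/R_total = 292/0.1546
Q = 1890 W
T_interface = T_inner − Q·ΣR(inner→interface) = 303 − 1890×0.1401

T ≈ 38.4 °C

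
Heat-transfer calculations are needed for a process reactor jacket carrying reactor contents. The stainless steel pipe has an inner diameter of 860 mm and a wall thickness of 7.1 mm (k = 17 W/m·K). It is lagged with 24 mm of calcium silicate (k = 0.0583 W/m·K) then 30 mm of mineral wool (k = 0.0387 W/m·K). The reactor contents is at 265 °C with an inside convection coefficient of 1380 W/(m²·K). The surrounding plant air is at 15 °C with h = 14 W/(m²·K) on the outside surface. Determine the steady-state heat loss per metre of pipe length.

q′ ≈ 583 W/m

For a radial system each layer contributes R = ln(r_out/r_in)/(2πkL); films add R = 1/(hA).
R_inner film = 1/(h_i·2πr₁L) = 1/(1380×2π×0.43×1) = 2.682×10^-4 K/W
R_stainless steel pipe wall = ln(437.1/430)/(2π×17×1) = 1.533×10^-4 K/W
R_calcium silicate = ln(461.1/437.1)/(2π×0.0583×1) = 0.1459 K/W
R_mineral wool = ln(491.1/461.1)/(2π×0.0387×1) = 0.2592 K/W
R_outer film = 1/(h_o·2πr_oL) = 1/(14×2π×0.4911×1) = 0.02315 K/W
R_total = 0.4287 K/W
Q = ΔT/R_total = 250/0.4287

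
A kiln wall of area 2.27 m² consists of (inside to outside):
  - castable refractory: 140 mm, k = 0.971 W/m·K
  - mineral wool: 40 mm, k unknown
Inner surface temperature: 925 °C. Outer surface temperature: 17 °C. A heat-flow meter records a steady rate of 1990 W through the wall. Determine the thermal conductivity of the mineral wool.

k ≈ 0.0449 W/(m·K)

Series thermal resistances:
R_castable refractory = L/(kA) = 0.14/(0.971×2.27) = 0.06352 K/W
Sum of known resistances R_other = 0.06352 K/W
Total R = ΔT/Q = 908/1990 = 0.4563 K/W
R_mineral wool = R_total − R_other = 0.3928 K/W
k = L/(R·A) = 0.04/(0.3928×2.27)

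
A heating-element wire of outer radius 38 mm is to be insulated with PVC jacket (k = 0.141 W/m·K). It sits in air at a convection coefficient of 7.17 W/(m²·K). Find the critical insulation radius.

r_cr ≈ 19.7 mm

For a cylinder r_cr = k/h = 0.141/7.17
r_cr = 19.7 mm; since the bare radius (38 mm) is above r_cr, any added insulation will reduce heat loss.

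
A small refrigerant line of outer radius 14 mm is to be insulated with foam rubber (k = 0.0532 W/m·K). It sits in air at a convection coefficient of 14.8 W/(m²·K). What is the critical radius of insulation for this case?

For a cylinder r_cr = k/h = 0.0532/14.8
r_cr = 3.59 mm; since the bare radius (14 mm) is above r_cr, any added insulation will reduce heat loss.

r_cr ≈ 3.59 mm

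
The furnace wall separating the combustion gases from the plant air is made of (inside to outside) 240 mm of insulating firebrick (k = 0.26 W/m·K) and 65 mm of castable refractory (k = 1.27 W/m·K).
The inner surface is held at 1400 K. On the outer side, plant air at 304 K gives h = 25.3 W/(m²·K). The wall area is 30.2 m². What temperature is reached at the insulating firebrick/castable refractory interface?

Model the wall as resistances in series:
R_insulating firebrick = L/(kA) = 0.24/(0.26×30.2) = 0.03057 K/W
R_castable refractory = L/(kA) = 0.065/(1.27×30.2) = 0.001695 K/W
R_outer film = 1/(h_o·A) = 1/(25.3×30.2) = 0.001309 K/W
R_total = 0.03357 K/W;  Q = ΔT/R_total = 1096/0.03357 = 32650 W
T_interface = T_inner − Q·ΣR(inner→interface) = 1400 − 32600×0.03057

T ≈ 402 K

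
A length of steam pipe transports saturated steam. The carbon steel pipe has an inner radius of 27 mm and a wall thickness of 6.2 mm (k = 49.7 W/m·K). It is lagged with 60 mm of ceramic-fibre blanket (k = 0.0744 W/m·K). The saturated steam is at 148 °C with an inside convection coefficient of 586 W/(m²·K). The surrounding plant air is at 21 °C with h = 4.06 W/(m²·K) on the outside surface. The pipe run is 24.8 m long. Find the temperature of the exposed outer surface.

For a radial system each layer contributes R = ln(r_out/r_in)/(2πkL); films add R = 1/(hA).
R_inner film = 1/(h_i·2πr₁L) = 1/(586×2π×0.027×24.8) = 4.056×10^-4 K/W
R_carbon steel pipe wall = ln(33.2/27)/(2π×49.7×24.8) = 2.669×10^-5 K/W
R_ceramic-fibre blanket = ln(93.2/33.2)/(2π×0.0744×24.8) = 0.08903 K/W
R_outer film = 1/(h_o·2πr_oL) = 1/(4.06×2π×0.0932×24.8) = 0.01696 K/W
R_total = 0.1064 K/W
Q = ΔT/R_total = 127/0.1064
Q = 1190 W
T_interface = T_inner − Q·ΣR(inner→interface) = 148 − 1190×0.08947

T ≈ 41.2 °C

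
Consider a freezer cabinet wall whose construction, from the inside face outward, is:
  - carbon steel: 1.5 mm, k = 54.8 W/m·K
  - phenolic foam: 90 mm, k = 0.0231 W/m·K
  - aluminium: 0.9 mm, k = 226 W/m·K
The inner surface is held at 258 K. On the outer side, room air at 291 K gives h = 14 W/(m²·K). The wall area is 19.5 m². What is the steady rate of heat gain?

Q ≈ 162 W

Using the resistance-network approach (series):
R_carbon steel = L/(kA) = 0.0015/(54.8×19.5) = 1.404×10^-6 K/W
R_phenolic foam = L/(kA) = 0.09/(0.0231×19.5) = 0.1998 K/W
R_aluminium = L/(kA) = 0.0009/(226×19.5) = 2.042×10^-7 K/W
R_outer film = 1/(h_o·A) = 1/(14×19.5) = 0.003663 K/W
R_total = 0.2035 K/W
Q = ΔT / R_total = 33 / 0.2035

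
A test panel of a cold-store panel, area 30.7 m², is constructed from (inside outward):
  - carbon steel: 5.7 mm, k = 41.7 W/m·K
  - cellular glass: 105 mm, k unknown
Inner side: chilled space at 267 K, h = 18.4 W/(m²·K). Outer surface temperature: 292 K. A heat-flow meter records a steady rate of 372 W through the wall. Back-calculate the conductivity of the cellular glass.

k ≈ 0.0523 W/(m·K)

Series thermal resistances:
R_inner film = 1/(h_i·A) = 1/(18.4×30.7) = 0.00177 K/W
R_carbon steel = L/(kA) = 0.0057/(41.7×30.7) = 4.452×10^-6 K/W
Sum of known resistances R_other = 0.001775 K/W
Total R = ΔT/Q = 25/372 = 0.0672 K/W
R_cellular glass = R_total − R_other = 0.06543 K/W
k = L/(R·A) = 0.105/(0.06543×30.7)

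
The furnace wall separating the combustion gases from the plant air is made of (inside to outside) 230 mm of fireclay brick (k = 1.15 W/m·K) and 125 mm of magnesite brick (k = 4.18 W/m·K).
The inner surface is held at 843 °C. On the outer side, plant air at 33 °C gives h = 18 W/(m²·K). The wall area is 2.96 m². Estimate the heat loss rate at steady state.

Q ≈ 8400 W

Treating each layer as a thermal resistance in series:
R_fireclay brick = L/(kA) = 0.23/(1.15×2.96) = 0.06757 K/W
R_magnesite brick = L/(kA) = 0.125/(4.18×2.96) = 0.0101 K/W
R_outer film = 1/(h_o·A) = 1/(18×2.96) = 0.01877 K/W
R_total = 0.09644 K/W
Q = ΔT / R_total = 810 / 0.09644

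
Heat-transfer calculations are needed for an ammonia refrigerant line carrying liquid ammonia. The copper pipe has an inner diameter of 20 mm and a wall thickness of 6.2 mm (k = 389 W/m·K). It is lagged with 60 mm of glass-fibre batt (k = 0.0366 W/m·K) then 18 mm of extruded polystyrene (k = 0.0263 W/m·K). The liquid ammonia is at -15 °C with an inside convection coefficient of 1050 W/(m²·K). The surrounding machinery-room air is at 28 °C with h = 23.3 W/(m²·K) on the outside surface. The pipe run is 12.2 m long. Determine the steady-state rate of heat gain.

Per-layer cylindrical resistances, series-summed:
R_inner film = 1/(h_i·2πr₁L) = 1/(1050×2π×0.01×12.2) = 0.001242 K/W
R_copper pipe wall = ln(16.2/10)/(2π×389×12.2) = 1.618×10^-5 K/W
R_glass-fibre batt = ln(76.2/16.2)/(2π×0.0366×12.2) = 0.5519 K/W
R_extruded polystyrene = ln(94.2/76.2)/(2π×0.0263×12.2) = 0.1052 K/W
R_outer film = 1/(h_o·2πr_oL) = 1/(23.3×2π×0.0942×12.2) = 0.005944 K/W
R_total = 0.6643 K/W
Q = ΔT/R_total = 43/0.6643

Q ≈ 64.7 W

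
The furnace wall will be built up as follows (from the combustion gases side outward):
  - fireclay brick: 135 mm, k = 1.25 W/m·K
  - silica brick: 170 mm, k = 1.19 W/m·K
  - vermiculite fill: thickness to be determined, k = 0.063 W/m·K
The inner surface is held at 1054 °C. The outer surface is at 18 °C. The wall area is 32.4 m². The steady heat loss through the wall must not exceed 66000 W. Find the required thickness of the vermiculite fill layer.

Series thermal resistances:
R_fireclay brick = L/(kA) = 0.135/(1.25×32.4) = 0.003333 K/W
R_silica brick = L/(kA) = 0.17/(1.19×32.4) = 0.004409 K/W
Sum of the known resistances R_other = 0.007743 K/W
Required total resistance R_tot = ΔT/Q_allow = 1036/66000 = 0.0157 K/W
R_vermiculite fill = R_tot − R_other = 0.007954 K/W
L = R·k·A = 0.007954×0.063×32.4

L ≈ 16.2 mm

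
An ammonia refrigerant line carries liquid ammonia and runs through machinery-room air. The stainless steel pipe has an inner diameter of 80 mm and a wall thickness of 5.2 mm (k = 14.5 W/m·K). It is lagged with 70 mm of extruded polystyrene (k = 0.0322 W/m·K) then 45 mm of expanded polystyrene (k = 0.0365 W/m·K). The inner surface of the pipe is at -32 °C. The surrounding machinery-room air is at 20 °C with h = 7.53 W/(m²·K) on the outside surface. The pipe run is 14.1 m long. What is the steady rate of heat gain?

Treating each annulus and film as a series resistance:
R_stainless steel pipe wall = ln(45.2/40)/(2π×14.5×14.1) = 9.514×10^-5 K/W
R_extruded polystyrene = ln(115.2/45.2)/(2π×0.0322×14.1) = 0.328 K/W
R_expanded polystyrene = ln(160.2/115.2)/(2π×0.0365×14.1) = 0.102 K/W
R_outer film = 1/(h_o·2πr_oL) = 1/(7.53×2π×0.1602×14.1) = 0.009357 K/W
R_total = 0.4394 K/W
Q = ΔT/R_total = 52/0.4394

Q ≈ 118 W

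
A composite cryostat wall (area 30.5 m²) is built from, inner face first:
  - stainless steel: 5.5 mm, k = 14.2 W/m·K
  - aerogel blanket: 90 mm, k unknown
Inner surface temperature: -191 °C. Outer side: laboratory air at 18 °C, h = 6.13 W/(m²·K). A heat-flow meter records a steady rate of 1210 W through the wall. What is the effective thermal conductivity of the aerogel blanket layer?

Series thermal resistances:
R_stainless steel = L/(kA) = 0.0055/(14.2×30.5) = 1.27×10^-5 K/W
R_outer film = 1/(h_o·A) = 1/(6.13×30.5) = 0.005349 K/W
Sum of known resistances R_other = 0.005361 K/W
Total R = ΔT/Q = 209/1210 = 0.1727 K/W
R_aerogel blanket = R_total − R_other = 0.1674 K/W
k = L/(R·A) = 0.09/(0.1674×30.5)

k ≈ 0.0176 W/(m·K)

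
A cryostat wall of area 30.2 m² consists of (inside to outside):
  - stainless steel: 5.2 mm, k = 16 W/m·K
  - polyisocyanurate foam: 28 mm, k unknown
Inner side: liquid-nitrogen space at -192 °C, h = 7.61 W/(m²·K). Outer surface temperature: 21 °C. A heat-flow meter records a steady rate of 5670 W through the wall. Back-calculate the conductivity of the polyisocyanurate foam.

Series thermal resistances:
R_inner film = 1/(h_i·A) = 1/(7.61×30.2) = 0.004351 K/W
R_stainless steel = L/(kA) = 0.0052/(16×30.2) = 1.076×10^-5 K/W
Sum of known resistances R_other = 0.004362 K/W
Total R = ΔT/Q = 213/5670 = 0.03757 K/W
R_polyisocyanurate foam = R_total − R_other = 0.0332 K/W
k = L/(R·A) = 0.028/(0.0332×30.2)

k ≈ 0.0279 W/(m·K)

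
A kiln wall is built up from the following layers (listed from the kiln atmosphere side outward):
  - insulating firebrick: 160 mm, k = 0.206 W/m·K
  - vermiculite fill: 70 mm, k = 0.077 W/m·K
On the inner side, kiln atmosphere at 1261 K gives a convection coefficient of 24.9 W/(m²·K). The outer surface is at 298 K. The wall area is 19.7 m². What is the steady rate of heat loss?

Q ≈ 11000 W

Using the resistance-network approach (series):
R_inner film = 1/(h_i·A) = 1/(24.9×19.7) = 0.002039 K/W
R_insulating firebrick = L/(kA) = 0.16/(0.206×19.7) = 0.03943 K/W
R_vermiculite fill = L/(kA) = 0.07/(0.077×19.7) = 0.04615 K/W
R_total = 0.08761 K/W
Q = ΔT / R_total = 963 / 0.08761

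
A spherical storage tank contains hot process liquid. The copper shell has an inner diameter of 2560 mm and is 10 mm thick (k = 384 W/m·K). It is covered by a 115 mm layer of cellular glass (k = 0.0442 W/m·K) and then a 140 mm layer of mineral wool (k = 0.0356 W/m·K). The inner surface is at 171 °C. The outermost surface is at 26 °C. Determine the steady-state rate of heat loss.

Q ≈ 561 W

Each spherical layer contributes R = (1/r_i − 1/r_o)/(4πk):
R_copper shell = (1/1.28 − 1/1.29)/(4π×384) = 1.255×10^-6 K/W
R_cellular glass = (1/1.29 − 1/1.405)/(4π×0.0442) = 0.1142 K/W
R_mineral wool = (1/1.405 − 1/1.545)/(4π×0.0356) = 0.1442 K/W
R_total = 0.2584 K/W
Q = ΔT/R_total = 145/0.2584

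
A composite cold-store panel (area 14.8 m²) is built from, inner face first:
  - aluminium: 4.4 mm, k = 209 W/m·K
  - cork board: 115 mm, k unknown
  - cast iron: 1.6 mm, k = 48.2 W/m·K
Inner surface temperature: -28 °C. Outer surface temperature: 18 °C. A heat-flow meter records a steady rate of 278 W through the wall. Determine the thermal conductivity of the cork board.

k ≈ 0.047 W/(m·K)

Treating each layer as a thermal resistance in series:
R_aluminium = L/(kA) = 0.0044/(209×14.8) = 1.422×10^-6 K/W
R_cast iron = L/(kA) = 0.0016/(48.2×14.8) = 2.243×10^-6 K/W
Sum of known resistances R_other = 3.665×10^-6 K/W
Total R = ΔT/Q = 46/278 = 0.1655 K/W
R_cork board = R_total − R_other = 0.1655 K/W
k = L/(R·A) = 0.115/(0.1655×14.8)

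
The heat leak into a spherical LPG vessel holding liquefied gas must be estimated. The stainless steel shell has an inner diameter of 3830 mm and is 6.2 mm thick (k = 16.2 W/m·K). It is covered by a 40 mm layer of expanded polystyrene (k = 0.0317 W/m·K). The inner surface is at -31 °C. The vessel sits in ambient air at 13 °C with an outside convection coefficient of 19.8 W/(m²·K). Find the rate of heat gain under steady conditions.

Q ≈ 1590 W

Spherical conduction: R = (1/r_in − 1/r_out)/(4πk) per layer; series-sum.
R_stainless steel shell = (1/1.915 − 1/1.9212)/(4π×16.2) = 8.278×10^-6 K/W
R_expanded polystyrene = (1/1.9212 − 1/1.9612)/(4π×0.0317) = 0.02665 K/W
R_outer film = 1/(h·4πr_o²) = 1/(19.8×4π×1.9612²) = 0.001045 K/W
R_total = 0.0277 K/W
Q = ΔT/R_total = 44/0.0277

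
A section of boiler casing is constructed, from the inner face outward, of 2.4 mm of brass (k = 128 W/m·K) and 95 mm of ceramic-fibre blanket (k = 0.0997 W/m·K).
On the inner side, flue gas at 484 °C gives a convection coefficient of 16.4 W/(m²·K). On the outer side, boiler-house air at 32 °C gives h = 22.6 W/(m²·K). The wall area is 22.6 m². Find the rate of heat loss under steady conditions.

Series thermal resistances:
R_inner film = 1/(h_i·A) = 1/(16.4×22.6) = 0.002698 K/W
R_brass = L/(kA) = 0.0024/(128×22.6) = 8.296×10^-7 K/W
R_ceramic-fibre blanket = L/(kA) = 0.095/(0.0997×22.6) = 0.04216 K/W
R_outer film = 1/(h_o·A) = 1/(22.6×22.6) = 0.001958 K/W
R_total = 0.04682 K/W
Q = ΔT / R_total = 452 / 0.04682

Q ≈ 9650 W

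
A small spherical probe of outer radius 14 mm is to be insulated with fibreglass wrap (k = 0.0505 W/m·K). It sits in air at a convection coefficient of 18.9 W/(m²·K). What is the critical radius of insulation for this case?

r_cr ≈ 5.34 mm

For a sphere r_cr = 2k/h = 2×0.0505/18.9
r_cr = 5.34 mm; since the bare radius (14 mm) is above r_cr, any added insulation will reduce heat loss.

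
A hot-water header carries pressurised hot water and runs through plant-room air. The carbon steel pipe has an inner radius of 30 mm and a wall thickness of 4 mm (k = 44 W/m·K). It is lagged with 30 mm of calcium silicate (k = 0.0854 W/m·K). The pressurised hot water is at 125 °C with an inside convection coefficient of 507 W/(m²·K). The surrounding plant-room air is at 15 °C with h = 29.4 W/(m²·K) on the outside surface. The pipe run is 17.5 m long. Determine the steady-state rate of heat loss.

For a radial system each layer contributes R = ln(r_out/r_in)/(2πkL); films add R = 1/(hA).
R_inner film = 1/(h_i·2πr₁L) = 1/(507×2π×0.03×17.5) = 5.979×10^-4 K/W
R_carbon steel pipe wall = ln(34/30)/(2π×44×17.5) = 2.587×10^-5 K/W
R_calcium silicate = ln(64/34)/(2π×0.0854×17.5) = 0.06736 K/W
R_outer film = 1/(h_o·2πr_oL) = 1/(29.4×2π×0.064×17.5) = 0.004833 K/W
R_total = 0.07282 K/W
Q = ΔT/R_total = 110/0.07282

Q ≈ 1510 W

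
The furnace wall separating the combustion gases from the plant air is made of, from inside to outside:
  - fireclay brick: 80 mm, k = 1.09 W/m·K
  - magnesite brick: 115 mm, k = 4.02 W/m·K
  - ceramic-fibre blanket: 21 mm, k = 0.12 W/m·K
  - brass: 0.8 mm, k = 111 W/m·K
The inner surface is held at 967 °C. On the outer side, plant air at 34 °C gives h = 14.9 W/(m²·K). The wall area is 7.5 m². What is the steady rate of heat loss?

Q ≈ 20300 W

Using the resistance-network approach (series):
R_fireclay brick = L/(kA) = 0.08/(1.09×7.5) = 0.009786 K/W
R_magnesite brick = L/(kA) = 0.115/(4.02×7.5) = 0.003814 K/W
R_ceramic-fibre blanket = L/(kA) = 0.021/(0.12×7.5) = 0.02333 K/W
R_brass = L/(kA) = 0.0008/(111×7.5) = 9.61×10^-7 K/W
R_outer film = 1/(h_o·A) = 1/(14.9×7.5) = 0.008949 K/W
R_total = 0.04588 K/W
Q = ΔT / R_total = 933 / 0.04588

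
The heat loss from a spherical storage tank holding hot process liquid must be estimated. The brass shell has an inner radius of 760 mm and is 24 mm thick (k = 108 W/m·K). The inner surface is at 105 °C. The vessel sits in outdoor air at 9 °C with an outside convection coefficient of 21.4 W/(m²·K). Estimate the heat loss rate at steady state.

Q ≈ 15800 W

Spherical conduction: R = (1/r_in − 1/r_out)/(4πk) per layer; series-sum.
R_brass shell = (1/0.76 − 1/0.784)/(4π×108) = 2.968×10^-5 K/W
R_outer film = 1/(h·4πr_o²) = 1/(21.4×4π×0.784²) = 0.00605 K/W
R_total = 0.00608 K/W
Q = ΔT/R_total = 96/0.00608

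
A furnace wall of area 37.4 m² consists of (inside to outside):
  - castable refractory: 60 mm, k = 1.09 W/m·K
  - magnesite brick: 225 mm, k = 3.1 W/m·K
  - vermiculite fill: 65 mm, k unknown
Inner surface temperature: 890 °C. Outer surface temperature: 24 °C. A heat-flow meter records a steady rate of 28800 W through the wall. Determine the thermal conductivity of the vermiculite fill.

k ≈ 0.0652 W/(m·K)

Model the wall as resistances in series:
R_castable refractory = L/(kA) = 0.06/(1.09×37.4) = 0.001472 K/W
R_magnesite brick = L/(kA) = 0.225/(3.1×37.4) = 0.001941 K/W
Sum of known resistances R_other = 0.003412 K/W
Total R = ΔT/Q = 866/28800 = 0.03007 K/W
R_vermiculite fill = R_total − R_other = 0.02666 K/W
k = L/(R·A) = 0.065/(0.02666×37.4)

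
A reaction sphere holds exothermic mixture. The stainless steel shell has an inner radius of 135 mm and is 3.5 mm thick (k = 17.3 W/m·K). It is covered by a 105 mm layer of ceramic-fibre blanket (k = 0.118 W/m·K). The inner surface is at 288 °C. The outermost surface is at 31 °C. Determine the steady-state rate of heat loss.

Spherical conduction: R = (1/r_in − 1/r_out)/(4πk) per layer; series-sum.
R_stainless steel shell = (1/0.135 − 1/0.1385)/(4π×17.3) = 8.611×10^-4 K/W
R_ceramic-fibre blanket = (1/0.1385 − 1/0.2435)/(4π×0.118) = 2.1 K/W
R_total = 2.101 K/W
Q = ΔT/R_total = 257/2.101

Q ≈ 122 W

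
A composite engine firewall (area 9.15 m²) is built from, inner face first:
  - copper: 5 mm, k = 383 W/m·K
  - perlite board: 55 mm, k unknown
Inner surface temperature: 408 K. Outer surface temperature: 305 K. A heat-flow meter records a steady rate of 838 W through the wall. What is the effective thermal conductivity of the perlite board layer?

Series thermal resistances:
R_copper = L/(kA) = 0.005/(383×9.15) = 1.427×10^-6 K/W
Sum of known resistances R_other = 1.427×10^-6 K/W
Total R = ΔT/Q = 103/838 = 0.1229 K/W
R_perlite board = R_total − R_other = 0.1229 K/W
k = L/(R·A) = 0.055/(0.1229×9.15)

k ≈ 0.0489 W/(m·K)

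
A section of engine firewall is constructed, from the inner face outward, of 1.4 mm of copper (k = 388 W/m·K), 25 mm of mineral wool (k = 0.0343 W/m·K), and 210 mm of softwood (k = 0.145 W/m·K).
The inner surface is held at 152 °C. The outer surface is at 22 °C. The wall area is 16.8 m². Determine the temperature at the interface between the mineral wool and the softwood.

Series thermal resistances:
R_copper = L/(kA) = 0.0014/(388×16.8) = 2.148×10^-7 K/W
R_mineral wool = L/(kA) = 0.025/(0.0343×16.8) = 0.04338 K/W
R_softwood = L/(kA) = 0.21/(0.145×16.8) = 0.08621 K/W
R_total = 0.1296 K/W;  Q = ΔT/R_total = 130/0.1296 = 1003 W
T_interface = T_inner − Q·ΣR(inner→interface) = 152 − 1000×0.04338

T ≈ 108 °C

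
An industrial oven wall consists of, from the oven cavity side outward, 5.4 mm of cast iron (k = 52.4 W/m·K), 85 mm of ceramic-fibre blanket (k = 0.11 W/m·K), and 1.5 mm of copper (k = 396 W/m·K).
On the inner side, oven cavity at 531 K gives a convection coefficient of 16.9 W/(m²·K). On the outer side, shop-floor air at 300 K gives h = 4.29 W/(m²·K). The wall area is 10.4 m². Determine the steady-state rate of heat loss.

Series thermal resistances:
R_inner film = 1/(h_i·A) = 1/(16.9×10.4) = 0.00569 K/W
R_cast iron = L/(kA) = 0.0054/(52.4×10.4) = 9.909×10^-6 K/W
R_ceramic-fibre blanket = L/(kA) = 0.085/(0.11×10.4) = 0.0743 K/W
R_copper = L/(kA) = 0.0015/(396×10.4) = 3.642×10^-7 K/W
R_outer film = 1/(h_o·A) = 1/(4.29×10.4) = 0.02241 K/W
R_total = 0.1024 K/W
Q = ΔT / R_total = 231 / 0.1024

Q ≈ 2260 W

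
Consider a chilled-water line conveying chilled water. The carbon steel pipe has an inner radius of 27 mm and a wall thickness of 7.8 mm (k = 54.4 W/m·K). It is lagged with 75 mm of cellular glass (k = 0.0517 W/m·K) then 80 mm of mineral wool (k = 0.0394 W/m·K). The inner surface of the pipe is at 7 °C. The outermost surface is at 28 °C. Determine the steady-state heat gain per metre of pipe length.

q′ ≈ 3.65 W/m

Cylindrical conduction, so R = ln(r₂/r₁)/(2πkL) per layer, in series:
R_carbon steel pipe wall = ln(34.8/27)/(2π×54.4×1) = 7.425×10^-4 K/W
R_cellular glass = ln(109.8/34.8)/(2π×0.0517×1) = 3.537 K/W
R_mineral wool = ln(189.8/109.8)/(2π×0.0394×1) = 2.211 K/W
R_total = 5.749 K/W
Q = ΔT/R_total = 21/5.749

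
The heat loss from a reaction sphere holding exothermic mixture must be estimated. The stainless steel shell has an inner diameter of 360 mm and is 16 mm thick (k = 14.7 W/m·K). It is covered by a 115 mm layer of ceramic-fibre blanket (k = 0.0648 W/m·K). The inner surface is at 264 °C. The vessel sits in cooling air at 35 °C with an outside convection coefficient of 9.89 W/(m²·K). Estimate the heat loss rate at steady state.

For a spherical shell R = (1/r₁ − 1/r₂)/(4πk); film R = 1/(h·4πr²). In series:
R_stainless steel shell = (1/0.18 − 1/0.196)/(4π×14.7) = 0.002455 K/W
R_ceramic-fibre blanket = (1/0.196 − 1/0.311)/(4π×0.0648) = 2.317 K/W
R_outer film = 1/(h·4πr_o²) = 1/(9.89×4π×0.311²) = 0.08319 K/W
R_total = 2.402 K/W
Q = ΔT/R_total = 229/2.402

Q ≈ 95.3 W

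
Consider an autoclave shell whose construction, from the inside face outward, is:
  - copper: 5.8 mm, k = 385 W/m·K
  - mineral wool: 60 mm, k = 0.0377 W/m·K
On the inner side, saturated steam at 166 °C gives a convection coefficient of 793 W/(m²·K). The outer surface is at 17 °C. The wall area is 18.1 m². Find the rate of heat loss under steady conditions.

Q ≈ 1690 W

Thermal resistances in series:
R_inner film = 1/(h_i·A) = 1/(793×18.1) = 6.967×10^-5 K/W
R_copper = L/(kA) = 0.0058/(385×18.1) = 8.323×10^-7 K/W
R_mineral wool = L/(kA) = 0.06/(0.0377×18.1) = 0.08793 K/W
R_total = 0.088 K/W
Q = ΔT / R_total = 149 / 0.088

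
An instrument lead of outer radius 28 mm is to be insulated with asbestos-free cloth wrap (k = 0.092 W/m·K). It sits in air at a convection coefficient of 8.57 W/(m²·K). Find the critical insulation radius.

For a cylinder r_cr = k/h = 0.092/8.57
r_cr = 10.7 mm; since the bare radius (28 mm) is above r_cr, any added insulation will reduce heat loss.

r_cr ≈ 10.7 mm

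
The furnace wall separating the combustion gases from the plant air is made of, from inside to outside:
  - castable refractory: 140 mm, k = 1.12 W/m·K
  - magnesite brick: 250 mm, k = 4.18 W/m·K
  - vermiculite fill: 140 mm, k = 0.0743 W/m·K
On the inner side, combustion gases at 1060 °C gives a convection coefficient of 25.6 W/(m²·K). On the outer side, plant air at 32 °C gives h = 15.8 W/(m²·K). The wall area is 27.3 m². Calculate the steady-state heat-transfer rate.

Q ≈ 12900 W

Series thermal resistances:
R_inner film = 1/(h_i·A) = 1/(25.6×27.3) = 0.001431 K/W
R_castable refractory = L/(kA) = 0.14/(1.12×27.3) = 0.004579 K/W
R_magnesite brick = L/(kA) = 0.25/(4.18×27.3) = 0.002191 K/W
R_vermiculite fill = L/(kA) = 0.14/(0.0743×27.3) = 0.06902 K/W
R_outer film = 1/(h_o·A) = 1/(15.8×27.3) = 0.002318 K/W
R_total = 0.07954 K/W
Q = ΔT / R_total = 1028 / 0.07954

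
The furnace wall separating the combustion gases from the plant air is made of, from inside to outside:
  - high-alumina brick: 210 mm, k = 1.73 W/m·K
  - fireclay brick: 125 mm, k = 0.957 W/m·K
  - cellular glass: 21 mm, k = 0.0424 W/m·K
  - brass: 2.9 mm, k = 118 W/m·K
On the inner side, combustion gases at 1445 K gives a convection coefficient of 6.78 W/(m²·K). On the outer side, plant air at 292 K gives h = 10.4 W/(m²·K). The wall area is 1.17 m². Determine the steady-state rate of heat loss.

Q ≈ 1360 W

Thermal resistances in series:
R_inner film = 1/(h_i·A) = 1/(6.78×1.17) = 0.1261 K/W
R_high-alumina brick = L/(kA) = 0.21/(1.73×1.17) = 0.1037 K/W
R_fireclay brick = L/(kA) = 0.125/(0.957×1.17) = 0.1116 K/W
R_cellular glass = L/(kA) = 0.021/(0.0424×1.17) = 0.4233 K/W
R_brass = L/(kA) = 0.0029/(118×1.17) = 2.101×10^-5 K/W
R_outer film = 1/(h_o·A) = 1/(10.4×1.17) = 0.08218 K/W
R_total = 0.847 K/W
Q = ΔT / R_total = 1153 / 0.847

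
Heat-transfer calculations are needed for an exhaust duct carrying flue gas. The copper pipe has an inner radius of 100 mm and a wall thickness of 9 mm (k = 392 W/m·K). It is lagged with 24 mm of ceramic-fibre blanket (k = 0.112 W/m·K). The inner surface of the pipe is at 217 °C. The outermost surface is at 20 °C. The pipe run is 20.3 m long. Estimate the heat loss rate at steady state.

Cylindrical conduction, so R = ln(r₂/r₁)/(2πkL) per layer, in series:
R_copper pipe wall = ln(109/100)/(2π×392×20.3) = 1.724×10^-6 K/W
R_ceramic-fibre blanket = ln(133/109)/(2π×0.112×20.3) = 0.01393 K/W
R_total = 0.01393 K/W
Q = ΔT/R_total = 197/0.01393

Q ≈ 14100 W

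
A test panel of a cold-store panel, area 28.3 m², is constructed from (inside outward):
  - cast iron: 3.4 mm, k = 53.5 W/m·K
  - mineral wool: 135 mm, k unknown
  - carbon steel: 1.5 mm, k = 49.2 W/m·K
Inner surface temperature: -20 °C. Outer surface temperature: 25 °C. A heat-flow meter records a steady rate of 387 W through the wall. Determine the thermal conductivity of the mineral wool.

Using the resistance-network approach (series):
R_cast iron = L/(kA) = 0.0034/(53.5×28.3) = 2.246×10^-6 K/W
R_carbon steel = L/(kA) = 0.0015/(49.2×28.3) = 1.077×10^-6 K/W
Sum of known resistances R_other = 3.323×10^-6 K/W
Total R = ΔT/Q = 45/387 = 0.1163 K/W
R_mineral wool = R_total − R_other = 0.1163 K/W
k = L/(R·A) = 0.135/(0.1163×28.3)

k ≈ 0.041 W/(m·K)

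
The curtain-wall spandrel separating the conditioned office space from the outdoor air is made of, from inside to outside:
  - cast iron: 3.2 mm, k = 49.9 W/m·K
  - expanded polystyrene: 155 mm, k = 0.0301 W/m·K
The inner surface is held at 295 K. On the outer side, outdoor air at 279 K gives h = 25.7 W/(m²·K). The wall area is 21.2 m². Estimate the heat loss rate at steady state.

Q ≈ 65.4 W

Treating each layer as a thermal resistance in series:
R_cast iron = L/(kA) = 0.0032/(49.9×21.2) = 3.025×10^-6 K/W
R_expanded polystyrene = L/(kA) = 0.155/(0.0301×21.2) = 0.2429 K/W
R_outer film = 1/(h_o·A) = 1/(25.7×21.2) = 0.001835 K/W
R_total = 0.2447 K/W
Q = ΔT / R_total = 16 / 0.2447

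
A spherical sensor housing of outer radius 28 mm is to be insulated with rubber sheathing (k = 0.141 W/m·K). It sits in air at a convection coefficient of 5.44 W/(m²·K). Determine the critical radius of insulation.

For a sphere r_cr = 2k/h = 2×0.141/5.44
r_cr = 51.8 mm; since the bare radius (28 mm) is below r_cr, adding a thin layer of insulation will *increase* heat loss.

r_cr ≈ 51.8 mm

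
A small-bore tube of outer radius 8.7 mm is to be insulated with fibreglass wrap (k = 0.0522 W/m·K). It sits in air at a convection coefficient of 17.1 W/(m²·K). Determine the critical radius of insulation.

r_cr ≈ 3.05 mm

For a cylinder r_cr = k/h = 0.0522/17.1
r_cr = 3.05 mm; since the bare radius (8.7 mm) is above r_cr, any added insulation will reduce heat loss.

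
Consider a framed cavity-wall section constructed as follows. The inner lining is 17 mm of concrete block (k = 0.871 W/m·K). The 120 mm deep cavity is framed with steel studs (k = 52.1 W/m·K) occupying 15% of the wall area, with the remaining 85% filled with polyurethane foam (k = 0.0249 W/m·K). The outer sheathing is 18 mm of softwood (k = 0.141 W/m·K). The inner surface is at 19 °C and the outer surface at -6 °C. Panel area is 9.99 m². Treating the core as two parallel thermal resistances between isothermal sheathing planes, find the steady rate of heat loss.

Q ≈ 1540 W

Sheathing layers in series; stud and cavity paths in parallel between them.
R_inner = 0.017/(0.871×9.99) = 0.001954 K/W
R_stud  = 0.12/(52.1×0.15×9.99) = 0.001537 K/W
R_cav   = 0.12/(0.0249×0.85×9.99) = 0.5675 K/W
1/R_core = 1/R_stud + 1/R_cav → R_core = 0.001533 K/W
R_outer = 0.018/(0.141×9.99) = 0.01278 K/W
R_total = 0.01627 K/W
Q = ΔT/R_total = 25/0.01627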